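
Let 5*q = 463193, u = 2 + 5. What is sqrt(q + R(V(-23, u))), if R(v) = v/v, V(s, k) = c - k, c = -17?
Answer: sqrt(2315990)/5 ≈ 304.37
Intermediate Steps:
u = 7
q = 463193/5 (q = (1/5)*463193 = 463193/5 ≈ 92639.)
V(s, k) = -17 - k
R(v) = 1
sqrt(q + R(V(-23, u))) = sqrt(463193/5 + 1) = sqrt(463198/5) = sqrt(2315990)/5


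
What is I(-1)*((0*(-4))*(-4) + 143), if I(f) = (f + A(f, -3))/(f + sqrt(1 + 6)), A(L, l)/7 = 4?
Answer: 1287/2 + 1287*sqrt(7)/2 ≈ 2346.0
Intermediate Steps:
A(L, l) = 28 (A(L, l) = 7*4 = 28)
I(f) = (28 + f)/(f + sqrt(7)) (I(f) = (f + 28)/(f + sqrt(1 + 6)) = (28 + f)/(f + sqrt(7)))
I(-1)*((0*(-4))*(-4) + 143) = ((28 - 1)/(-1 + sqrt(7)))*((0*(-4))*(-4) + 143) = (27/(-1 + sqrt(7)))*(0*(-4) + 143) = (27/(-1 + sqrt(7)))*(0 + 143) = (27/(-1 + sqrt(7)))*143 = 3861/(-1 + sqrt(7))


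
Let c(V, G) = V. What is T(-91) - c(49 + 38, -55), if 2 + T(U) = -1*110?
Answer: -199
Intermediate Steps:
T(U) = -112 (T(U) = -2 - 1*110 = -2 - 110 = -112)
T(-91) - c(49 + 38, -55) = -112 - (49 + 38) = -112 - 1*87 = -112 - 87 = -199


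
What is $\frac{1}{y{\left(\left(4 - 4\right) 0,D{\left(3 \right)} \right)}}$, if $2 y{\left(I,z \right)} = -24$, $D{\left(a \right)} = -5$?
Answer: $- \frac{1}{12} \approx -0.083333$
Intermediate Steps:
$y{\left(I,z \right)} = -12$ ($y{\left(I,z \right)} = \frac{1}{2} \left(-24\right) = -12$)
$\frac{1}{y{\left(\left(4 - 4\right) 0,D{\left(3 \right)} \right)}} = \frac{1}{-12} = - \frac{1}{12}$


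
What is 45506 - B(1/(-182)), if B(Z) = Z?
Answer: 8282093/182 ≈ 45506.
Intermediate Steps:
45506 - B(1/(-182)) = 45506 - 1/(-182) = 45506 - 1*(-1/182) = 45506 + 1/182 = 8282093/182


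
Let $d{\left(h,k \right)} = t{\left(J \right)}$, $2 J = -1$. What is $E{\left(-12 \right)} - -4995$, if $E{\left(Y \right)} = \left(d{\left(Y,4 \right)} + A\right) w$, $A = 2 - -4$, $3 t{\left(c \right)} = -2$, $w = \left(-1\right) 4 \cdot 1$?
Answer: $\frac{14921}{3} \approx 4973.7$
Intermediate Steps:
$J = - \frac{1}{2}$ ($J = \frac{1}{2} \left(-1\right) = - \frac{1}{2} \approx -0.5$)
$w = -4$ ($w = \left(-4\right) 1 = -4$)
$t{\left(c \right)} = - \frac{2}{3}$ ($t{\left(c \right)} = \frac{1}{3} \left(-2\right) = - \frac{2}{3}$)
$d{\left(h,k \right)} = - \frac{2}{3}$
$A = 6$ ($A = 2 + 4 = 6$)
$E{\left(Y \right)} = - \frac{64}{3}$ ($E{\left(Y \right)} = \left(- \frac{2}{3} + 6\right) \left(-4\right) = \frac{16}{3} \left(-4\right) = - \frac{64}{3}$)
$E{\left(-12 \right)} - -4995 = - \frac{64}{3} - -4995 = - \frac{64}{3} + 4995 = \frac{14921}{3}$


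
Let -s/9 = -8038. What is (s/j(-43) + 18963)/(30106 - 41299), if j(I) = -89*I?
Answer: -24214581/14278537 ≈ -1.6959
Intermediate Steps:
s = 72342 (s = -9*(-8038) = 72342)
(s/j(-43) + 18963)/(30106 - 41299) = (72342/((-89*(-43))) + 18963)/(30106 - 41299) = (72342/3827 + 18963)/(-11193) = (72342*(1/3827) + 18963)*(-1/11193) = (72342/3827 + 18963)*(-1/11193) = (72643743/3827)*(-1/11193) = -24214581/14278537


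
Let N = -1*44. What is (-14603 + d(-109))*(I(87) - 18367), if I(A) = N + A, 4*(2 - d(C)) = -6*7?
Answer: 267356322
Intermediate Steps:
d(C) = 25/2 (d(C) = 2 - (-3)*7/2 = 2 - ¼*(-42) = 2 + 21/2 = 25/2)
N = -44
I(A) = -44 + A
(-14603 + d(-109))*(I(87) - 18367) = (-14603 + 25/2)*((-44 + 87) - 18367) = -29181*(43 - 18367)/2 = -29181/2*(-18324) = 267356322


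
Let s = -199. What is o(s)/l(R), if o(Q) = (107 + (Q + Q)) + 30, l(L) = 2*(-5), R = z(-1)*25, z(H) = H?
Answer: 261/10 ≈ 26.100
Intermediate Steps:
R = -25 (R = -1*25 = -25)
l(L) = -10
o(Q) = 137 + 2*Q (o(Q) = (107 + 2*Q) + 30 = 137 + 2*Q)
o(s)/l(R) = (137 + 2*(-199))/(-10) = (137 - 398)*(-⅒) = -261*(-⅒) = 261/10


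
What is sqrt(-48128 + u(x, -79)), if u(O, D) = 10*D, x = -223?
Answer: I*sqrt(48918) ≈ 221.17*I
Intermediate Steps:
sqrt(-48128 + u(x, -79)) = sqrt(-48128 + 10*(-79)) = sqrt(-48128 - 790) = sqrt(-48918) = I*sqrt(48918)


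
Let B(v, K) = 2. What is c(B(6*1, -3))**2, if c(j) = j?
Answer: 4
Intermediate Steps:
c(B(6*1, -3))**2 = 2**2 = 4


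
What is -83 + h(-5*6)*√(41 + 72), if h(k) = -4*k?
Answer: -83 + 120*√113 ≈ 1192.6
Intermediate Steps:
-83 + h(-5*6)*√(41 + 72) = -83 + (-(-20)*6)*√(41 + 72) = -83 + (-4*(-30))*√113 = -83 + 120*√113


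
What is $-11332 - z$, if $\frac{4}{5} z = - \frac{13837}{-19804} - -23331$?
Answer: $- \frac{3207980517}{79216} \approx -40497.0$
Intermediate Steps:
$z = \frac{2310304805}{79216}$ ($z = \frac{5 \left(- \frac{13837}{-19804} - -23331\right)}{4} = \frac{5 \left(\left(-13837\right) \left(- \frac{1}{19804}\right) + 23331\right)}{4} = \frac{5 \left(\frac{13837}{19804} + 23331\right)}{4} = \frac{5}{4} \cdot \frac{462060961}{19804} = \frac{2310304805}{79216} \approx 29165.0$)
$-11332 - z = -11332 - \frac{2310304805}{79216} = - \frac{3207980517}{79216}$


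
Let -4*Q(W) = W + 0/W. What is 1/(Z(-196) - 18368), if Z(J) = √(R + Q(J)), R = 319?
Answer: -1148/21086441 - √23/84345764 ≈ -5.4499e-5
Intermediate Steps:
Q(W) = -W/4 (Q(W) = -(W + 0/W)/4 = -(W + 0)/4 = -W/4)
Z(J) = √(319 - J/4)
1/(Z(-196) - 18368) = 1/(√(1276 - 1*(-196))/2 - 18368) = 1/(√(1276 + 196)/2 - 18368) = 1/(√1472/2 - 18368) = 1/((8*√23)/2 - 18368) = 1/(4*√23 - 18368) = 1/(-18368 + 4*√23)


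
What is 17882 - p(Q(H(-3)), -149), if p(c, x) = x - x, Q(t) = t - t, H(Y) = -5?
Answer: 17882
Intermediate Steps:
Q(t) = 0
p(c, x) = 0
17882 - p(Q(H(-3)), -149) = 17882 - 1*0 = 17882 + 0 = 17882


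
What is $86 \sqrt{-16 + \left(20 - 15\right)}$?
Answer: $86 i \sqrt{11} \approx 285.23 i$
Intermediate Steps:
$86 \sqrt{-16 + \left(20 - 15\right)} = 86 \sqrt{-16 + 5} = 86 \sqrt{-11} = 86 i \sqrt{11}$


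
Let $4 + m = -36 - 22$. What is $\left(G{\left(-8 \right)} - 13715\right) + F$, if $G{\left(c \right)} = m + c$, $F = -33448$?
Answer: $-47233$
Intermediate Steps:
$m = -62$ ($m = -4 - 58 = -62$)
$G{\left(c \right)} = -62 + c$
$\left(G{\left(-8 \right)} - 13715\right) + F = \left(\left(-62 - 8\right) - 13715\right) - 33448 = \left(-70 - 13715\right) - 33448 = -13785 - 33448 = -47233$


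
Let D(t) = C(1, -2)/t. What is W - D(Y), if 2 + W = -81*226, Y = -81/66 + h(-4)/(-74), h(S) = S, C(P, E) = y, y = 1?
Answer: -17483326/955 ≈ -18307.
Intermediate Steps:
C(P, E) = 1
Y = -955/814 (Y = -81/66 - 4/(-74) = -81*1/66 - 4*(-1/74) = -27/22 + 2/37 = -955/814 ≈ -1.1732)
W = -18308 (W = -2 - 81*226 = -2 - 18306 = -18308)
D(t) = 1/t
W - D(Y) = -18308 - 1/(-955/814) = -18308 - 1*(-814/955) = -18308 + 814/955 = -17483326/955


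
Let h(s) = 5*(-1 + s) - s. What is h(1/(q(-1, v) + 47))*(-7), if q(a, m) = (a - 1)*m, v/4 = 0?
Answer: 1617/47 ≈ 34.404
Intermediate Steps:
v = 0 (v = 4*0 = 0)
q(a, m) = m*(-1 + a) (q(a, m) = (-1 + a)*m = m*(-1 + a))
h(s) = -5 + 4*s (h(s) = (-5 + 5*s) - s = -5 + 4*s)
h(1/(q(-1, v) + 47))*(-7) = (-5 + 4/(0*(-1 - 1) + 47))*(-7) = (-5 + 4/(0*(-2) + 47))*(-7) = (-5 + 4/(0 + 47))*(-7) = (-5 + 4/47)*(-7) = -231/47*(-7) = 1617/47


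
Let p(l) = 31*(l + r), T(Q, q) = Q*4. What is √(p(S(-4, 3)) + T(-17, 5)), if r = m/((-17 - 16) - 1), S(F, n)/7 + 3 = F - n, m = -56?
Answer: I*√632026/17 ≈ 46.765*I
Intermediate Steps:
S(F, n) = -21 - 7*n + 7*F (S(F, n) = -21 + 7*(F - n) = -21 + (-7*n + 7*F) = -21 - 7*n + 7*F)
T(Q, q) = 4*Q
r = 28/17 (r = -56/((-17 - 16) - 1) = -56/(-33 - 1) = -56/(-34) = -56*(-1/34) = 28/17 ≈ 1.6471)
p(l) = 868/17 + 31*l (p(l) = 31*(l + 28/17) = 31*(28/17 + l) = 868/17 + 31*l)
√(p(S(-4, 3)) + T(-17, 5)) = √((868/17 + 31*(-21 - 7*3 + 7*(-4))) + 4*(-17)) = √((868/17 + 31*(-21 - 21 - 28)) - 68) = √((868/17 + 31*(-70)) - 68) = √((868/17 - 2170) - 68) = √(-36022/17 - 68) = √(-37178/17) = I*√632026/17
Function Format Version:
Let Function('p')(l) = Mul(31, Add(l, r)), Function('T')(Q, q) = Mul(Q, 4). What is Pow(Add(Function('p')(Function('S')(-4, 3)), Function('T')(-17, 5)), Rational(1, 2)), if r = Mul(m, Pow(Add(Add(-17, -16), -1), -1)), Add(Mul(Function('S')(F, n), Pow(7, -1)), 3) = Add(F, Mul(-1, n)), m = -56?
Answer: Mul(Rational(1, 17), I, Pow(632026, Rational(1, 2))) ≈ Mul(46.765, I)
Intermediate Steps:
Function('S')(F, n) = Add(-21, Mul(-7, n), Mul(7, F)) (Function('S')(F, n) = Add(-21, Mul(7, Add(F, Mul(-1, n)))) = Add(-21, Add(Mul(-7, n), Mul(7, F))) = Add(-21, Mul(-7, n), Mul(7, F)))
Function('T')(Q, q) = Mul(4, Q)
r = Rational(28, 17) (r = Mul(-56, Pow(Add(Add(-17, -16), -1), -1)) = Mul(-56, Pow(Add(-33, -1), -1)) = Mul(-56, Pow(-34, -1)) = Mul(-56, Rational(-1, 34)) = Rational(28, 17) ≈ 1.6471)
Function('p')(l) = Add(Rational(868, 17), Mul(31, l)) (Function('p')(l) = Mul(31, Add(l, Rational(28, 17))) = Mul(31, Add(Rational(28, 17), l)) = Add(Rational(868, 17), Mul(31, l)))
Pow(Add(Function('p')(Function('S')(-4, 3)), Function('T')(-17, 5)), Rational(1, 2)) = Pow(Add(Add(Rational(868, 17), Mul(31, Add(-21, Mul(-7, 3), Mul(7, -4)))), Mul(4, -17)), Rational(1, 2)) = Pow(Add(Add(Rational(868, 17), Mul(31, Add(-21, -21, -28))), -68), Rational(1, 2)) = Pow(Add(Add(Rational(868, 17), Mul(31, -70)), -68), Rational(1, 2)) = Pow(Add(Add(Rational(868, 17), -2170), -68), Rational(1, 2)) = Pow(Add(Rational(-36022, 17), -68), Rational(1, 2)) = Pow(Rational(-37178, 17), Rational(1, 2)) = Mul(Rational(1, 17), I, Pow(632026, Rational(1, 2)))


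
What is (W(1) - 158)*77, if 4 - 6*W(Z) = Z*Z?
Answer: -24255/2 ≈ -12128.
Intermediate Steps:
W(Z) = ⅔ - Z²/6 (W(Z) = ⅔ - Z*Z/6 = ⅔ - Z²/6)
(W(1) - 158)*77 = ((⅔ - ⅙*1²) - 158)*77 = ((⅔ - ⅙*1) - 158)*77 = ((⅔ - ⅙) - 158)*77 = (½ - 158)*77 = -315/2*77 = -24255/2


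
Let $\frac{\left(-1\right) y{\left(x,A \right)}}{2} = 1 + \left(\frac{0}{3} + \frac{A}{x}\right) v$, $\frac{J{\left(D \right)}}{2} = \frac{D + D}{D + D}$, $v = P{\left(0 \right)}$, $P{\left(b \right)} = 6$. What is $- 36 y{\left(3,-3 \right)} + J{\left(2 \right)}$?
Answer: $-358$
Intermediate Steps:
$v = 6$
$J{\left(D \right)} = 2$ ($J{\left(D \right)} = 2 \frac{D + D}{D + D} = 2 \frac{2 D}{2 D} = 2 \cdot 2 D \frac{1}{2 D} = 2 \cdot 1 = 2$)
$y{\left(x,A \right)} = -2 - \frac{12 A}{x}$ ($y{\left(x,A \right)} = - 2 \left(1 + \left(\frac{0}{3} + \frac{A}{x}\right) 6\right) = - 2 \left(1 + \left(0 \cdot \frac{1}{3} + \frac{A}{x}\right) 6\right) = - 2 \left(1 + \left(0 + \frac{A}{x}\right) 6\right) = - 2 \left(1 + \frac{A}{x} 6\right) = - 2 \left(1 + \frac{6 A}{x}\right) = -2 - \frac{12 A}{x}$)
$- 36 y{\left(3,-3 \right)} + J{\left(2 \right)} = - 36 \left(-2 - - \frac{36}{3}\right) + 2 = - 36 \left(-2 - \left(-36\right) \frac{1}{3}\right) + 2 = - 36 \left(-2 + 12\right) + 2 = \left(-36\right) 10 + 2 = -360 + 2 = -358$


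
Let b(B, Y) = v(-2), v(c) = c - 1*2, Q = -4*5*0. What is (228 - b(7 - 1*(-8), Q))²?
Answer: 53824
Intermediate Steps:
Q = 0 (Q = -20*0 = 0)
v(c) = -2 + c (v(c) = c - 2 = -2 + c)
b(B, Y) = -4 (b(B, Y) = -2 - 2 = -4)
(228 - b(7 - 1*(-8), Q))² = (228 - 1*(-4))² = (228 + 4)² = 232² = 53824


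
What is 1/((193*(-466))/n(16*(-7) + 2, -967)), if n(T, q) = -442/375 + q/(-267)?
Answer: -27179/1000560250 ≈ -2.7164e-5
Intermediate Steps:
n(T, q) = -442/375 - q/267 (n(T, q) = -442*1/375 + q*(-1/267) = -442/375 - q/267)
1/((193*(-466))/n(16*(-7) + 2, -967)) = 1/((193*(-466))/(-442/375 - 1/267*(-967))) = 1/(-89938/(-442/375 + 967/267)) = 1/(-89938/27179/11125) = 1/(-89938*11125/27179) = 1/(-1000560250/27179) = -27179/1000560250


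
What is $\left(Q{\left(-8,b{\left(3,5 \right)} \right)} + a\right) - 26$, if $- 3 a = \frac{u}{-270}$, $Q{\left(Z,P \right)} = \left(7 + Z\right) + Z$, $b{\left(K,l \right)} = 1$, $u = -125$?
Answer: $- \frac{5695}{162} \approx -35.154$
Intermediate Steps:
$Q{\left(Z,P \right)} = 7 + 2 Z$
$a = - \frac{25}{162}$ ($a = - \frac{\left(-125\right) \frac{1}{-270}}{3} = - \frac{\left(-125\right) \left(- \frac{1}{270}\right)}{3} = \left(- \frac{1}{3}\right) \frac{25}{54} = - \frac{25}{162} \approx -0.15432$)
$\left(Q{\left(-8,b{\left(3,5 \right)} \right)} + a\right) - 26 = \left(\left(7 + 2 \left(-8\right)\right) - \frac{25}{162}\right) - 26 = \left(\left(7 - 16\right) - \frac{25}{162}\right) - 26 = \left(-9 - \frac{25}{162}\right) - 26 = - \frac{1483}{162} - 26 = - \frac{5695}{162}$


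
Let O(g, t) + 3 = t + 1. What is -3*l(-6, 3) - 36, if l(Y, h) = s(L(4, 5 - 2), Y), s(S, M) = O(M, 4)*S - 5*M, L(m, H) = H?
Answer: -144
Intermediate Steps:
O(g, t) = -2 + t (O(g, t) = -3 + (t + 1) = -3 + (1 + t) = -2 + t)
s(S, M) = -5*M + 2*S (s(S, M) = (-2 + 4)*S - 5*M = 2*S - 5*M = -5*M + 2*S)
l(Y, h) = 6 - 5*Y (l(Y, h) = -5*Y + 2*(5 - 2) = -5*Y + 2*3 = -5*Y + 6 = 6 - 5*Y)
-3*l(-6, 3) - 36 = -3*(6 - 5*(-6)) - 36 = -3*(6 + 30) - 36 = -3*36 - 36 = -108 - 36 = -144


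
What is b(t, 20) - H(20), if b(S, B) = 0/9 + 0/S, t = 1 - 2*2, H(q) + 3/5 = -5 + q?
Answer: -72/5 ≈ -14.400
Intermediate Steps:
H(q) = -28/5 + q (H(q) = -3/5 + (-5 + q) = -28/5 + q)
t = -3 (t = 1 - 4 = -3)
b(S, B) = 0 (b(S, B) = 0*(1/9) + 0 = 0 + 0 = 0)
b(t, 20) - H(20) = 0 - (-28/5 + 20) = 0 - 1*72/5 = 0 - 72/5 = -72/5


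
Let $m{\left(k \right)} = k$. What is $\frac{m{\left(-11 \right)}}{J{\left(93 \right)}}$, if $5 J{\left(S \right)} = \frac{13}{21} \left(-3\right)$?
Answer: $\frac{385}{13} \approx 29.615$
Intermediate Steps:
$J{\left(S \right)} = - \frac{13}{35}$ ($J{\left(S \right)} = \frac{\frac{13}{21} \left(-3\right)}{5} = \frac{1}{5} \left(- \frac{13}{7}\right) = - \frac{13}{35}$)
$\frac{m{\left(-11 \right)}}{J{\left(93 \right)}} = \frac{1}{- \frac{13}{35}} \left(-11\right) = \left(- \frac{35}{13}\right) \left(-11\right) = \frac{385}{13}$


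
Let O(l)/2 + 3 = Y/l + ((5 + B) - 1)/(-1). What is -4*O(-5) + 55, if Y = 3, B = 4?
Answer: 739/5 ≈ 147.80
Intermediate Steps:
O(l) = -22 + 6/l (O(l) = -6 + 2*(3/l + ((5 + 4) - 1)/(-1)) = -6 + 2*(3/l + (9 - 1)*(-1)) = -6 + 2*(3/l + 8*(-1)) = -6 + 2*(3/l - 8) = -6 + 2*(-8 + 3/l) = -6 + (-16 + 6/l) = -22 + 6/l)
-4*O(-5) + 55 = -4*(-22 + 6/(-5)) + 55 = -4*(-22 + 6*(-⅕)) + 55 = -4*(-22 - 6/5) + 55 = -4*(-116/5) + 55 = 464/5 + 55 = 739/5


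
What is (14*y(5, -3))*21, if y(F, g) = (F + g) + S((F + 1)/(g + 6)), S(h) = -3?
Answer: -294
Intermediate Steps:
y(F, g) = -3 + F + g (y(F, g) = (F + g) - 3 = -3 + F + g)
(14*y(5, -3))*21 = (14*(-3 + 5 - 3))*21 = (14*(-1))*21 = -14*21 = -294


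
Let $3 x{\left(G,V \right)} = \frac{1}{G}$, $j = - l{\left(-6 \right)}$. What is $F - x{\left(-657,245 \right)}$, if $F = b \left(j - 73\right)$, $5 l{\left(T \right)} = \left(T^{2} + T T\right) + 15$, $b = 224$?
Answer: $- \frac{199559803}{9855} \approx -20250.0$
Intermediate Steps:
$l{\left(T \right)} = 3 + \frac{2 T^{2}}{5}$ ($l{\left(T \right)} = \frac{\left(T^{2} + T T\right) + 15}{5} = \frac{\left(T^{2} + T^{2}\right) + 15}{5} = \frac{2 T^{2} + 15}{5} = \frac{15 + 2 T^{2}}{5} = 3 + \frac{2 T^{2}}{5}$)
$j = - \frac{87}{5}$ ($j = - (3 + \frac{2 \left(-6\right)^{2}}{5}) = - (3 + \frac{2}{5} \cdot 36) = - (3 + \frac{72}{5}) = \left(-1\right) \frac{87}{5} = - \frac{87}{5} \approx -17.4$)
$x{\left(G,V \right)} = \frac{1}{3 G}$
$F = - \frac{101248}{5}$ ($F = 224 \left(- \frac{87}{5} - 73\right) = 224 \left(- \frac{452}{5}\right) = - \frac{101248}{5} \approx -20250.0$)
$F - x{\left(-657,245 \right)} = - \frac{101248}{5} - \frac{1}{3 \left(-657\right)} = - \frac{101248}{5} - \frac{1}{3} \left(- \frac{1}{657}\right) = - \frac{101248}{5} - - \frac{1}{1971} = - \frac{101248}{5} + \frac{1}{1971} = - \frac{199559803}{9855}$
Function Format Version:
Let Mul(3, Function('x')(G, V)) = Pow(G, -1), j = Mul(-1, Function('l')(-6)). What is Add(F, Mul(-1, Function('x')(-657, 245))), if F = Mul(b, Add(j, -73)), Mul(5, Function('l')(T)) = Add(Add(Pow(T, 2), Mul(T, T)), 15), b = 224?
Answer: Rational(-199559803, 9855) ≈ -20250.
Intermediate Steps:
Function('l')(T) = Add(3, Mul(Rational(2, 5), Pow(T, 2))) (Function('l')(T) = Mul(Rational(1, 5), Add(Add(Pow(T, 2), Mul(T, T)), 15)) = Mul(Rational(1, 5), Add(Add(Pow(T, 2), Pow(T, 2)), 15)) = Mul(Rational(1, 5), Add(Mul(2, Pow(T, 2)), 15)) = Mul(Rational(1, 5), Add(15, Mul(2, Pow(T, 2)))) = Add(3, Mul(Rational(2, 5), Pow(T, 2))))
j = Rational(-87, 5) (j = Mul(-1, Add(3, Mul(Rational(2, 5), Pow(-6, 2)))) = Mul(-1, Add(3, Mul(Rational(2, 5), 36))) = Mul(-1, Add(3, Rational(72, 5))) = Mul(-1, Rational(87, 5)) = Rational(-87, 5) ≈ -17.400)
Function('x')(G, V) = Mul(Rational(1, 3), Pow(G, -1))
F = Rational(-101248, 5) (F = Mul(224, Add(Rational(-87, 5), -73)) = Mul(224, Rational(-452, 5)) = Rational(-101248, 5) ≈ -20250.)
Add(F, Mul(-1, Function('x')(-657, 245))) = Add(Rational(-101248, 5), Mul(-1, Mul(Rational(1, 3), Pow(-657, -1)))) = Add(Rational(-101248, 5), Mul(-1, Mul(Rational(1, 3), Rational(-1, 657)))) = Add(Rational(-101248, 5), Mul(-1, Rational(-1, 1971))) = Add(Rational(-101248, 5), Rational(1, 1971)) = Rational(-199559803, 9855)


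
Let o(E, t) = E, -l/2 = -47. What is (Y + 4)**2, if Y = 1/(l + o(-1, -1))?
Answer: 139129/8649 ≈ 16.086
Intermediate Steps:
l = 94 (l = -2*(-47) = 94)
Y = 1/93 (Y = 1/(94 - 1) = 1/93 ≈ 0.010753)
(Y + 4)**2 = (1/93 + 4)**2 = (373/93)**2 = 139129/8649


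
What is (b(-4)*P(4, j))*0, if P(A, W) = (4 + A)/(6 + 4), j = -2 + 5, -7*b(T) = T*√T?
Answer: 0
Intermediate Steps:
b(T) = -T^(3/2)/7 (b(T) = -T*√T/7 = -T^(3/2)/7)
j = 3
P(A, W) = ⅖ + A/10 (P(A, W) = (4 + A)/10 = (4 + A)*(⅒) = ⅖ + A/10)
(b(-4)*P(4, j))*0 = ((-(-8)*I/7)*(⅖ + (⅒)*4))*0 = ((-(-8)*I/7)*(⅖ + ⅖))*0 = ((8*I/7)*(⅘))*0 = (32*I/35)*0 = 0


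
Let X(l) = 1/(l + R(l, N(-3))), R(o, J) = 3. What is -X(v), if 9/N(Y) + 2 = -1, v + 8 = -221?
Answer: 1/226 ≈ 0.0044248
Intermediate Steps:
v = -229 (v = -8 - 221 = -229)
N(Y) = -3 (N(Y) = 9/(-2 - 1) = 9/(-3) = 9*(-⅓) = -3)
X(l) = 1/(3 + l) (X(l) = 1/(l + 3) = 1/(3 + l))
-X(v) = -1/(3 - 229) = -1/(-226) = -1*(-1/226) = 1/226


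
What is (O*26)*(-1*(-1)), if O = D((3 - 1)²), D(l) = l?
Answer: 104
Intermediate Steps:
O = 4 (O = (3 - 1)² = 2² = 4)
(O*26)*(-1*(-1)) = (4*26)*(-1*(-1)) = 104*1 = 104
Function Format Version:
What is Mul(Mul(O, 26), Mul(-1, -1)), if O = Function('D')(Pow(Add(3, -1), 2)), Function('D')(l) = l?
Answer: 104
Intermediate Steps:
O = 4 (O = Pow(Add(3, -1), 2) = Pow(2, 2) = 4)
Mul(Mul(O, 26), Mul(-1, -1)) = Mul(Mul(4, 26), Mul(-1, -1)) = Mul(104, 1) = 104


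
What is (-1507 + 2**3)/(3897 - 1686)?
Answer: -1499/2211 ≈ -0.67797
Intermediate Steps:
(-1507 + 2**3)/(3897 - 1686) = (-1507 + 8)/2211 = -1499*1/2211 = -1499/2211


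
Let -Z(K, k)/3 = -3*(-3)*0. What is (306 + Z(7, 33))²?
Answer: 93636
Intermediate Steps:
Z(K, k) = 0 (Z(K, k) = -3*(-3*(-3))*0 = -27*0 = -3*0 = 0)
(306 + Z(7, 33))² = (306 + 0)² = 306² = 93636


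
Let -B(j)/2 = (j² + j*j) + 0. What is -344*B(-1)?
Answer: 1376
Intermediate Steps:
B(j) = -4*j² (B(j) = -2*((j² + j*j) + 0) = -2*((j² + j²) + 0) = -2*(2*j² + 0) = -4*j²)
-344*B(-1) = -(-1376)*(-1)² = -(-1376) = -344*(-4) = 1376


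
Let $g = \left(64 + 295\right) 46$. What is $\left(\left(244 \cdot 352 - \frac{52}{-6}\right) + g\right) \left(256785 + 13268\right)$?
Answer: $\frac{82968923296}{3} \approx 2.7656 \cdot 10^{10}$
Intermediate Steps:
$g = 16514$ ($g = 359 \cdot 46 = 16514$)
$\left(\left(244 \cdot 352 - \frac{52}{-6}\right) + g\right) \left(256785 + 13268\right) = \left(\left(244 \cdot 352 - \frac{52}{-6}\right) + 16514\right) \left(256785 + 13268\right) = \left(\left(85888 - - \frac{26}{3}\right) + 16514\right) 270053 = \left(\left(85888 + \frac{26}{3}\right) + 16514\right) 270053 = \left(\frac{257690}{3} + 16514\right) 270053 = \frac{307232}{3} \cdot 270053 = \frac{82968923296}{3}$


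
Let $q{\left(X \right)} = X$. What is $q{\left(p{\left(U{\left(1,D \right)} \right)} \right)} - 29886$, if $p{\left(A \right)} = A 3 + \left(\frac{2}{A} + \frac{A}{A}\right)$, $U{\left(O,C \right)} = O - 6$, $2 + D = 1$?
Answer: $- \frac{149502}{5} \approx -29900.0$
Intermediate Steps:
$D = -1$ ($D = -2 + 1 = -1$)
$U{\left(O,C \right)} = -6 + O$ ($U{\left(O,C \right)} = O - 6 = -6 + O$)
$p{\left(A \right)} = 1 + \frac{2}{A} + 3 A$ ($p{\left(A \right)} = 3 A + \left(\frac{2}{A} + 1\right) = 3 A + \left(1 + \frac{2}{A}\right) = 1 + \frac{2}{A} + 3 A$)
$q{\left(p{\left(U{\left(1,D \right)} \right)} \right)} - 29886 = \left(1 + \frac{2}{-6 + 1} + 3 \left(-6 + 1\right)\right) - 29886 = \left(1 + \frac{2}{-5} + 3 \left(-5\right)\right) - 29886 = \left(1 + 2 \left(- \frac{1}{5}\right) - 15\right) - 29886 = \left(1 - \frac{2}{5} - 15\right) - 29886 = - \frac{72}{5} - 29886 = - \frac{149502}{5}$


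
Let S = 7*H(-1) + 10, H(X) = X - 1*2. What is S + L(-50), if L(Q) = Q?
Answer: -61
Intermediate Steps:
H(X) = -2 + X (H(X) = X - 2 = -2 + X)
S = -11 (S = 7*(-2 - 1) + 10 = 7*(-3) + 10 = -21 + 10 = -11)
S + L(-50) = -11 - 50 = -61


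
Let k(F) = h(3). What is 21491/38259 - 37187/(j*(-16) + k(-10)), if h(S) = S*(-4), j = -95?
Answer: -106948385/4438044 ≈ -24.098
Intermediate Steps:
h(S) = -4*S
k(F) = -12 (k(F) = -4*3 = -12)
21491/38259 - 37187/(j*(-16) + k(-10)) = 21491/38259 - 37187/(-95*(-16) - 12) = 21491*(1/38259) - 37187/(1520 - 12) = 21491/38259 - 37187/1508 = -106948385/4438044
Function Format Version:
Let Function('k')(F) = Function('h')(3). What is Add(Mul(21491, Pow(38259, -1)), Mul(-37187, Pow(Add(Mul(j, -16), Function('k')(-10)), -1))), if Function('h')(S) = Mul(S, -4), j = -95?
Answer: Rational(-106948385, 4438044) ≈ -24.098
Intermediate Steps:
Function('h')(S) = Mul(-4, S)
Function('k')(F) = -12 (Function('k')(F) = Mul(-4, 3) = -12)
Add(Mul(21491, Pow(38259, -1)), Mul(-37187, Pow(Add(Mul(j, -16), Function('k')(-10)), -1))) = Add(Mul(21491, Pow(38259, -1)), Mul(-37187, Pow(Add(Mul(-95, -16), -12), -1))) = Add(Mul(21491, Rational(1, 38259)), Mul(-37187, Pow(Add(1520, -12), -1))) = Add(Rational(21491, 38259), Mul(-37187, Pow(1508, -1))) = Add(Rational(21491, 38259), Mul(-37187, Rational(1, 1508))) = Add(Rational(21491, 38259), Rational(-37187, 1508)) = Rational(-106948385, 4438044)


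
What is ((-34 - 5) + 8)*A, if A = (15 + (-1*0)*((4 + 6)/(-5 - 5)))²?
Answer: -6975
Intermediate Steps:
A = 225 (A = (15 + 0*(10/(-10)))² = (15 + 0*(10*(-⅒)))² = (15 + 0*(-1))² = (15 + 0)² = 15² = 225)
((-34 - 5) + 8)*A = ((-34 - 5) + 8)*225 = (-39 + 8)*225 = -31*225 = -6975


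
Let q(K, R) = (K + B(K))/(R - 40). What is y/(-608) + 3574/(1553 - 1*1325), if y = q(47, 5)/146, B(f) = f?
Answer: 3844879/245280 ≈ 15.675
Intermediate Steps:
q(K, R) = 2*K/(-40 + R) (q(K, R) = (K + K)/(R - 40) = (2*K)/(-40 + R) = 2*K/(-40 + R))
y = -47/2555 (y = (2*47/(-40 + 5))/146 = (2*47/(-35))*(1/146) = (2*47*(-1/35))*(1/146) = -94/35*1/146 = -47/2555 ≈ -0.018395)
y/(-608) + 3574/(1553 - 1*1325) = -47/2555/(-608) + 3574/(1553 - 1*1325) = -47/2555*(-1/608) + 3574/(1553 - 1325) = 47/1553440 + 3574/228 = 47/1553440 + 3574*(1/228) = 47/1553440 + 1787/114 = 3844879/245280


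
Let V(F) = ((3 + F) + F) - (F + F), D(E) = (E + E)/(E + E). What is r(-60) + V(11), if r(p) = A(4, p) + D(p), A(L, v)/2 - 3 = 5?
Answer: 20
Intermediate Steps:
A(L, v) = 16 (A(L, v) = 6 + 2*5 = 6 + 10 = 16)
D(E) = 1 (D(E) = (2*E)/((2*E)) = (2*E)*(1/(2*E)) = 1)
V(F) = 3 (V(F) = (3 + 2*F) - 2*F = 3)
r(p) = 17 (r(p) = 16 + 1 = 17)
r(-60) + V(11) = 17 + 3 = 20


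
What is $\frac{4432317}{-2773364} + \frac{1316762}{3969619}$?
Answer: $- \frac{13942749449855}{11009198428316} \approx -1.2665$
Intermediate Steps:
$\frac{4432317}{-2773364} + \frac{1316762}{3969619} = 4432317 \left(- \frac{1}{2773364}\right) + 1316762 \cdot \frac{1}{3969619} = - \frac{4432317}{2773364} + \frac{1316762}{3969619} = - \frac{13942749449855}{11009198428316}$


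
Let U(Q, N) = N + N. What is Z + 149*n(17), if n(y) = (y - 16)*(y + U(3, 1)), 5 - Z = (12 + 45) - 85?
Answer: 2864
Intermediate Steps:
U(Q, N) = 2*N
Z = 33 (Z = 5 - ((12 + 45) - 85) = 5 - (57 - 85) = 5 - 1*(-28) = 5 + 28 = 33)
n(y) = (-16 + y)*(2 + y) (n(y) = (y - 16)*(y + 2*1) = (-16 + y)*(y + 2) = (-16 + y)*(2 + y))
Z + 149*n(17) = 33 + 149*(-32 + 17² - 14*17) = 33 + 149*(-32 + 289 - 238) = 33 + 149*19 = 33 + 2831 = 2864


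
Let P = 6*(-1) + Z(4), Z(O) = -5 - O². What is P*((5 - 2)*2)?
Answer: -162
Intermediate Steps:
P = -27 (P = 6*(-1) + (-5 - 1*4²) = -6 + (-5 - 1*16) = -6 + (-5 - 16) = -6 - 21 = -27)
P*((5 - 2)*2) = -27*(5 - 2)*2 = -81*2 = -27*6 = -162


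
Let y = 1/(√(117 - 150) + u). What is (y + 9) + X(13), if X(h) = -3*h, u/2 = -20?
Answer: -49030/1633 - I*√33/1633 ≈ -30.025 - 0.0035178*I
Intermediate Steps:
u = -40 (u = 2*(-20) = -40)
y = 1/(-40 + I*√33) (y = 1/(√(117 - 150) - 40) = 1/(√(-33) - 40) = 1/(I*√33 - 40) = 1/(-40 + I*√33) ≈ -0.024495 - 0.0035178*I)
(y + 9) + X(13) = ((-40/1633 - I*√33/1633) + 9) - 3*13 = (14657/1633 - I*√33/1633) - 39 = -49030/1633 - I*√33/1633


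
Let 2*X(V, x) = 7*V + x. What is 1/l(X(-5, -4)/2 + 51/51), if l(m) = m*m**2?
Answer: -64/42875 ≈ -0.0014927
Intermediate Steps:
X(V, x) = x/2 + 7*V/2 (X(V, x) = (7*V + x)/2 = (x + 7*V)/2 = x/2 + 7*V/2)
l(m) = m**3
1/l(X(-5, -4)/2 + 51/51) = 1/((((1/2)*(-4) + (7/2)*(-5))/2 + 51/51)**3) = 1/(((-2 - 35/2)*(1/2) + 51*(1/51))**3) = 1/((-39/2*1/2 + 1)**3) = 1/((-39/4 + 1)**3) = 1/((-35/4)**3) = 1/(-42875/64) = -64/42875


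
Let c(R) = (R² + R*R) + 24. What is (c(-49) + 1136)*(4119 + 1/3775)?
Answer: 92704485412/3775 ≈ 2.4557e+7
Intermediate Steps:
c(R) = 24 + 2*R² (c(R) = (R² + R²) + 24 = 2*R² + 24 = 24 + 2*R²)
(c(-49) + 1136)*(4119 + 1/3775) = ((24 + 2*(-49)²) + 1136)*(4119 + 1/3775) = ((24 + 2*2401) + 1136)*(4119 + 1/3775) = ((24 + 4802) + 1136)*(15549226/3775) = (4826 + 1136)*(15549226/3775) = 5962*(15549226/3775) = 92704485412/3775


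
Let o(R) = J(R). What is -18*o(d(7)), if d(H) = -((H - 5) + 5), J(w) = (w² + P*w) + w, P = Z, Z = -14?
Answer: -2520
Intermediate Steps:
P = -14
J(w) = w² - 13*w (J(w) = (w² - 14*w) + w = w² - 13*w)
d(H) = -H (d(H) = -((-5 + H) + 5) = -H)
o(R) = R*(-13 + R)
-18*o(d(7)) = -18*(-1*7)*(-13 - 1*7) = -(-126)*(-13 - 7) = -(-126)*(-20) = -18*140 = -2520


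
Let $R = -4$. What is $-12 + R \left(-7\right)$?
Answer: $16$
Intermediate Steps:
$-12 + R \left(-7\right) = -12 - -28 = -12 + 28 = 16$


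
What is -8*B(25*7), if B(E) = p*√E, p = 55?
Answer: -2200*√7 ≈ -5820.7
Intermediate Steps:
B(E) = 55*√E
-8*B(25*7) = -440*√(25*7) = -440*√175 = -440*5*√7 = -2200*√7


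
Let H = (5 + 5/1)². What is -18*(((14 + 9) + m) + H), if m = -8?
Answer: -2070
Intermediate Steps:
H = 100 (H = (5 + 5*1)² = (5 + 5)² = 10² = 100)
-18*(((14 + 9) + m) + H) = -18*(((14 + 9) - 8) + 100) = -18*((23 - 8) + 100) = -18*(15 + 100) = -18*115 = -2070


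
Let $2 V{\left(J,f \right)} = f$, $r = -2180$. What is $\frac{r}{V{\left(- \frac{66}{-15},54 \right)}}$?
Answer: $- \frac{2180}{27} \approx -80.741$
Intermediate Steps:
$V{\left(J,f \right)} = \frac{f}{2}$
$\frac{r}{V{\left(- \frac{66}{-15},54 \right)}} = - \frac{2180}{\frac{1}{2} \cdot 54} = - \frac{2180}{27}$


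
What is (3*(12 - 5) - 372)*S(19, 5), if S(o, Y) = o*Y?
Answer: -33345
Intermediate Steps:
S(o, Y) = Y*o
(3*(12 - 5) - 372)*S(19, 5) = (3*(12 - 5) - 372)*(5*19) = (3*7 - 372)*95 = (21 - 372)*95 = -351*95 = -33345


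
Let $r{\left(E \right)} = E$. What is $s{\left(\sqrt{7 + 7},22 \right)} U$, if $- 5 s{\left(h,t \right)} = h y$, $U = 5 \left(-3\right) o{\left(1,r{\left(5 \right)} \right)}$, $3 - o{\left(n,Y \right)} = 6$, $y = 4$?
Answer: $- 36 \sqrt{14} \approx -134.7$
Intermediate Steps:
$o{\left(n,Y \right)} = -3$ ($o{\left(n,Y \right)} = 3 - 6 = -3$)
$U = 45$ ($U = 5 \left(-3\right) \left(-3\right) = \left(-15\right) \left(-3\right) = 45$)
$s{\left(h,t \right)} = - \frac{4 h}{5}$ ($s{\left(h,t \right)} = - \frac{h 4}{5} = - \frac{4 h}{5}$)
$s{\left(\sqrt{7 + 7},22 \right)} U = - \frac{4 \sqrt{7 + 7}}{5} \cdot 45 = - \frac{4 \sqrt{14}}{5} \cdot 45 = - 36 \sqrt{14}$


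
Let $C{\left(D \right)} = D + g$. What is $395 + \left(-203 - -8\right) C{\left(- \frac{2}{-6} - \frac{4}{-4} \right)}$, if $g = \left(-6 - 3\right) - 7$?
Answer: $3255$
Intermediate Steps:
$g = -16$ ($g = -9 - 7 = -16$)
$C{\left(D \right)} = -16 + D$ ($C{\left(D \right)} = D - 16 = -16 + D$)
$395 + \left(-203 - -8\right) C{\left(- \frac{2}{-6} - \frac{4}{-4} \right)} = 395 + \left(-203 - -8\right) \left(-16 - \left(-1 - \frac{1}{3}\right)\right) = 395 + \left(-203 + 8\right) \left(-16 - - \frac{4}{3}\right) = 395 - 195 \left(-16 + \left(\frac{1}{3} + 1\right)\right) = 395 - 195 \left(-16 + \frac{4}{3}\right) = 395 - -2860 = 395 + 2860 = 3255$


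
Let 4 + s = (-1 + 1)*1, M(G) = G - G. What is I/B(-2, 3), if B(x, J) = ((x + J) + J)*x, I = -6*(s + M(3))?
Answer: -3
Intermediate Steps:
M(G) = 0
s = -4 (s = -4 + (-1 + 1)*1 = -4 + 0*1 = -4 + 0 = -4)
I = 24 (I = -6*(-4 + 0) = -6*(-4) = 24)
B(x, J) = x*(x + 2*J) (B(x, J) = ((J + x) + J)*x = (x + 2*J)*x = x*(x + 2*J))
I/B(-2, 3) = 24/((-2*(-2 + 2*3))) = 24/((-2*(-2 + 6))) = 24/((-2*4)) = 24/(-8) = 24*(-⅛) = -3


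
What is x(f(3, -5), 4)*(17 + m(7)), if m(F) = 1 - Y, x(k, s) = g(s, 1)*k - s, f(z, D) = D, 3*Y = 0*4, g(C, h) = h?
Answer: -162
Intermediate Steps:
Y = 0 (Y = (0*4)/3 = (1/3)*0 = 0)
x(k, s) = k - s (x(k, s) = 1*k - s = k - s)
m(F) = 1 (m(F) = 1 - 1*0 = 1 + 0 = 1)
x(f(3, -5), 4)*(17 + m(7)) = (-5 - 1*4)*(17 + 1) = (-5 - 4)*18 = -9*18 = -162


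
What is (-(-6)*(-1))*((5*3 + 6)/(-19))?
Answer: 126/19 ≈ 6.6316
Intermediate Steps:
(-(-6)*(-1))*((5*3 + 6)/(-19)) = (-2*3)*((15 + 6)*(-1/19)) = -126*(-1)/19 = -6*(-21/19) = 126/19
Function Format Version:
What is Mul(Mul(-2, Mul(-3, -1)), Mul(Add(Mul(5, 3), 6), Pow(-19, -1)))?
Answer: Rational(126, 19) ≈ 6.6316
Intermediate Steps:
Mul(Mul(-2, Mul(-3, -1)), Mul(Add(Mul(5, 3), 6), Pow(-19, -1))) = Mul(Mul(-2, 3), Mul(Add(15, 6), Rational(-1, 19))) = Mul(-6, Mul(21, Rational(-1, 19))) = Mul(-6, Rational(-21, 19)) = Rational(126, 19)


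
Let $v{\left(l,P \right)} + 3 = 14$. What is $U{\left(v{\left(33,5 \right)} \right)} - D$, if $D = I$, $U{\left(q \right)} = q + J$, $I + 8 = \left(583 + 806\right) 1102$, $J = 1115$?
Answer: $-1529544$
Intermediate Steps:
$v{\left(l,P \right)} = 11$ ($v{\left(l,P \right)} = -3 + 14 = 11$)
$I = 1530670$ ($I = -8 + \left(583 + 806\right) 1102 = -8 + 1389 \cdot 1102 = -8 + 1530678 = 1530670$)
$U{\left(q \right)} = 1115 + q$ ($U{\left(q \right)} = q + 1115 = 1115 + q$)
$D = 1530670$
$U{\left(v{\left(33,5 \right)} \right)} - D = \left(1115 + 11\right) - 1530670 = 1126 - 1530670 = -1529544$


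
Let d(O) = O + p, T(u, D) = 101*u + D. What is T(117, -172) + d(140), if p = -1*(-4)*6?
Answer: 11809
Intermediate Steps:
p = 24 (p = 4*6 = 24)
T(u, D) = D + 101*u
d(O) = 24 + O (d(O) = O + 24 = 24 + O)
T(117, -172) + d(140) = (-172 + 101*117) + (24 + 140) = (-172 + 11817) + 164 = 11645 + 164 = 11809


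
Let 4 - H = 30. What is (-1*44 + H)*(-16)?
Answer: 1120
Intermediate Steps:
H = -26 (H = 4 - 1*30 = 4 - 30 = -26)
(-1*44 + H)*(-16) = (-1*44 - 26)*(-16) = (-44 - 26)*(-16) = -70*(-16) = 1120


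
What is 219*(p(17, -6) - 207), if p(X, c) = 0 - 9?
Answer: -47304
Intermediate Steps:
p(X, c) = -9
219*(p(17, -6) - 207) = 219*(-9 - 207) = 219*(-216) = -47304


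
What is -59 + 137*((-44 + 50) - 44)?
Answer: -5265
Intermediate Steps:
-59 + 137*((-44 + 50) - 44) = -59 + 137*(6 - 44) = -59 + 137*(-38) = -59 - 5206 = -5265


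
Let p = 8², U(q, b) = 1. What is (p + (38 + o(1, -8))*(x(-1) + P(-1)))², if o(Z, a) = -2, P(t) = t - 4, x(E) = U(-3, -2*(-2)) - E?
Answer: 1936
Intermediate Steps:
x(E) = 1 - E
P(t) = -4 + t
p = 64
(p + (38 + o(1, -8))*(x(-1) + P(-1)))² = (64 + (38 - 2)*((1 - 1*(-1)) + (-4 - 1)))² = (64 + 36*((1 + 1) - 5))² = (64 + 36*(2 - 5))² = (64 + 36*(-3))² = (64 - 108)² = (-44)² = 1936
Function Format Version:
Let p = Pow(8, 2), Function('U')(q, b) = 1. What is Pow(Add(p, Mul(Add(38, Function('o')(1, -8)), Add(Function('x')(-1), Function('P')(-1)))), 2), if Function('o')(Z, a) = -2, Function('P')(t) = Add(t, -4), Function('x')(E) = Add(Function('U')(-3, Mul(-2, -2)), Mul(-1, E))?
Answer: 1936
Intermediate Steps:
Function('x')(E) = Add(1, Mul(-1, E))
Function('P')(t) = Add(-4, t)
p = 64
Pow(Add(p, Mul(Add(38, Function('o')(1, -8)), Add(Function('x')(-1), Function('P')(-1)))), 2) = Pow(Add(64, Mul(Add(38, -2), Add(Add(1, Mul(-1, -1)), Add(-4, -1)))), 2) = Pow(Add(64, Mul(36, Add(Add(1, 1), -5))), 2) = Pow(Add(64, Mul(36, Add(2, -5))), 2) = Pow(Add(64, Mul(36, -3)), 2) = Pow(Add(64, -108), 2) = Pow(-44, 2) = 1936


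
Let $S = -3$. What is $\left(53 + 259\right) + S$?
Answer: $309$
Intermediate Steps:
$\left(53 + 259\right) + S = \left(53 + 259\right) - 3 = 312 - 3 = 309$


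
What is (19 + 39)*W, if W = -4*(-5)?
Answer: 1160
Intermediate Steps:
W = 20
(19 + 39)*W = (19 + 39)*20 = 58*20 = 1160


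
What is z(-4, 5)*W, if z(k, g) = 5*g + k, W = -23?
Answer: -483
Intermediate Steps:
z(k, g) = k + 5*g
z(-4, 5)*W = (-4 + 5*5)*(-23) = (-4 + 25)*(-23) = 21*(-23) = -483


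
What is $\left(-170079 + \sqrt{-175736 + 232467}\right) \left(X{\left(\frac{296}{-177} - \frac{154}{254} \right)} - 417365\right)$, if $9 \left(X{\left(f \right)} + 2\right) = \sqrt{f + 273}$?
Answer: $\frac{\left(170079 - \sqrt{56731}\right) \left(84437935137 - \sqrt{136796988534}\right)}{202311} \approx 7.0886 \cdot 10^{10}$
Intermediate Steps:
$X{\left(f \right)} = -2 + \frac{\sqrt{273 + f}}{9}$ ($X{\left(f \right)} = -2 + \frac{\sqrt{f + 273}}{9} = -2 + \frac{\sqrt{273 + f}}{9}$)
$\left(-170079 + \sqrt{-175736 + 232467}\right) \left(X{\left(\frac{296}{-177} - \frac{154}{254} \right)} - 417365\right) = \left(-170079 + \sqrt{-175736 + 232467}\right) \left(\left(-2 + \frac{\sqrt{273 + \left(\frac{296}{-177} - \frac{154}{254}\right)}}{9}\right) - 417365\right) = \left(-170079 + \sqrt{56731}\right) \left(\left(-2 + \frac{\sqrt{273 + \left(296 \left(- \frac{1}{177}\right) - \frac{77}{127}\right)}}{9}\right) - 417365\right) = \left(-170079 + \sqrt{56731}\right) \left(\left(-2 + \frac{\sqrt{273 - \frac{51221}{22479}}}{9}\right) - 417365\right) = \left(-170079 + \sqrt{56731}\right) \left(\left(-2 + \frac{\sqrt{\frac{6085546}{22479}}}{9}\right) - 417365\right) = \left(-170079 + \sqrt{56731}\right) \left(\left(-2 + \frac{\frac{1}{22479} \sqrt{136796988534}}{9}\right) - 417365\right) = \left(-170079 + \sqrt{56731}\right) \left(\left(-2 + \frac{\sqrt{136796988534}}{202311}\right) - 417365\right) = \left(-170079 + \sqrt{56731}\right) \left(-417367 + \frac{\sqrt{136796988534}}{202311}\right) = \left(-417367 + \frac{\sqrt{136796988534}}{202311}\right) \left(-170079 + \sqrt{56731}\right)$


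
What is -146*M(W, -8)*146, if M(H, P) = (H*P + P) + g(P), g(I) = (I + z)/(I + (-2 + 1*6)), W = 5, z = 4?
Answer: 1001852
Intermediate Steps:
g(I) = 1 (g(I) = (I + 4)/(I + (-2 + 1*6)) = (4 + I)/(I + (-2 + 6)) = (4 + I)/(I + 4) = (4 + I)/(4 + I) = 1)
M(H, P) = 1 + P + H*P (M(H, P) = (H*P + P) + 1 = (P + H*P) + 1 = 1 + P + H*P)
-146*M(W, -8)*146 = -146*(1 - 8 + 5*(-8))*146 = -146*(1 - 8 - 40)*146 = -146*(-47)*146 = 6862*146 = 1001852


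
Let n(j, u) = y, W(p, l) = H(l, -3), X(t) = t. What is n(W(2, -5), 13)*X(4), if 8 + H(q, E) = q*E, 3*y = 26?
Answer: 104/3 ≈ 34.667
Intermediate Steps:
y = 26/3 (y = (⅓)*26 = 26/3 ≈ 8.6667)
H(q, E) = -8 + E*q (H(q, E) = -8 + q*E = -8 + E*q)
W(p, l) = -8 - 3*l
n(j, u) = 26/3
n(W(2, -5), 13)*X(4) = (26/3)*4 = 104/3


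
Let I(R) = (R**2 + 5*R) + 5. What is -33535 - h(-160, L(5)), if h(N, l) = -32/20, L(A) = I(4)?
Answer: -167667/5 ≈ -33533.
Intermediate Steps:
I(R) = 5 + R**2 + 5*R
L(A) = 41 (L(A) = 5 + 4**2 + 5*4 = 5 + 16 + 20 = 41)
h(N, l) = -8/5 (h(N, l) = -32*1/20 = -8/5)
-33535 - h(-160, L(5)) = -33535 - 1*(-8/5) = -33535 + 8/5 = -167667/5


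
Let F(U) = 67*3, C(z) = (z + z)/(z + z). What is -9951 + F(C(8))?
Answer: -9750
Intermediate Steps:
C(z) = 1 (C(z) = (2*z)/((2*z)) = (2*z)*(1/(2*z)) = 1)
F(U) = 201
-9951 + F(C(8)) = -9951 + 201 = -9750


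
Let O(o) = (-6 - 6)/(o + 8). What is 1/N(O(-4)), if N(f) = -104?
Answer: -1/104 ≈ -0.0096154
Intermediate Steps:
O(o) = -12/(8 + o)
1/N(O(-4)) = 1/(-104) = -1/104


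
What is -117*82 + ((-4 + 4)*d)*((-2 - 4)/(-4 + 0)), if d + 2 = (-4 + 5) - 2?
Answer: -9594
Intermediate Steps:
d = -3 (d = -2 + ((-4 + 5) - 2) = -2 + (1 - 2) = -2 - 1 = -3)
-117*82 + ((-4 + 4)*d)*((-2 - 4)/(-4 + 0)) = -117*82 + ((-4 + 4)*(-3))*((-2 - 4)/(-4 + 0)) = -9594 + (0*(-3))*(-6/(-4)) = -9594 + 0*(-6*(-¼)) = -9594 + 0*(3/2) = -9594 + 0 = -9594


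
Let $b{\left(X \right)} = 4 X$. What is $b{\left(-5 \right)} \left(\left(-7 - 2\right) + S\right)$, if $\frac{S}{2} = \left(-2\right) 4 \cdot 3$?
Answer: $1140$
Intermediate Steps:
$S = -48$ ($S = 2 \left(-2\right) 4 \cdot 3 = 2 \left(\left(-8\right) 3\right) = 2 \left(-24\right) = -48$)
$b{\left(-5 \right)} \left(\left(-7 - 2\right) + S\right) = 4 \left(-5\right) \left(\left(-7 - 2\right) - 48\right) = - 20 \left(\left(-7 - 2\right) - 48\right) = - 20 \left(-9 - 48\right) = \left(-20\right) \left(-57\right) = 1140$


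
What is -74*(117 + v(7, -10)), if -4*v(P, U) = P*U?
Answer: -9953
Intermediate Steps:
v(P, U) = -P*U/4
-74*(117 + v(7, -10)) = -74*(117 - ¼*7*(-10)) = -74*(117 + 35/2) = -74*269/2 = -9953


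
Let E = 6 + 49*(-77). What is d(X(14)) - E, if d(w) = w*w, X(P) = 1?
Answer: 3768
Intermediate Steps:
d(w) = w²
E = -3767 (E = 6 - 3773 = -3767)
d(X(14)) - E = 1² - 1*(-3767) = 1 + 3767 = 3768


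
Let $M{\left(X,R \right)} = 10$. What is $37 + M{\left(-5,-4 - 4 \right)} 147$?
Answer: $1507$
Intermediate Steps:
$37 + M{\left(-5,-4 - 4 \right)} 147 = 37 + 10 \cdot 147 = 37 + 1470 = 1507$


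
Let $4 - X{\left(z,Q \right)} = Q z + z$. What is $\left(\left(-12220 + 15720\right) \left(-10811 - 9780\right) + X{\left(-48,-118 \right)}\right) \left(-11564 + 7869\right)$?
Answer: $266313843840$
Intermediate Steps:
$X{\left(z,Q \right)} = 4 - z - Q z$ ($X{\left(z,Q \right)} = 4 - \left(Q z + z\right) = 4 - \left(z + Q z\right) = 4 - z - Q z$)
$\left(\left(-12220 + 15720\right) \left(-10811 - 9780\right) + X{\left(-48,-118 \right)}\right) \left(-11564 + 7869\right) = \left(\left(-12220 + 15720\right) \left(-10811 - 9780\right) - \left(-52 + 5664\right)\right) \left(-11564 + 7869\right) = \left(3500 \left(-20591\right) + \left(4 + 48 - 5664\right)\right) \left(-3695\right) = \left(-72068500 - 5612\right) \left(-3695\right) = \left(-72074112\right) \left(-3695\right) = 266313843840$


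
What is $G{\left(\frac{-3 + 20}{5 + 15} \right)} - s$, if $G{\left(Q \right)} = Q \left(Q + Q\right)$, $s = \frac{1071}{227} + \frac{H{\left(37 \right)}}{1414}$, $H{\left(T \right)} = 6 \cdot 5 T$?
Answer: $- \frac{130255079}{32097800} \approx -4.0581$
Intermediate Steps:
$H{\left(T \right)} = 30 T$
$s = \frac{883182}{160489}$ ($s = \frac{1071}{227} + \frac{30 \cdot 37}{1414} = 1071 \cdot \frac{1}{227} + 1110 \cdot \frac{1}{1414} = \frac{1071}{227} + \frac{555}{707} = \frac{883182}{160489} \approx 5.5031$)
$G{\left(Q \right)} = 2 Q^{2}$ ($G{\left(Q \right)} = Q 2 Q = 2 Q^{2}$)
$G{\left(\frac{-3 + 20}{5 + 15} \right)} - s = 2 \left(\frac{-3 + 20}{5 + 15}\right)^{2} - \frac{883182}{160489} = 2 \left(\frac{17}{20}\right)^{2} - \frac{883182}{160489} = 2 \cdot \frac{289}{400} - \frac{883182}{160489} = \frac{289}{200} - \frac{883182}{160489} = - \frac{130255079}{32097800}$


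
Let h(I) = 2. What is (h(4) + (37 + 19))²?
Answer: 3364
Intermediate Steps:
(h(4) + (37 + 19))² = (2 + (37 + 19))² = (2 + 56)² = 58² = 3364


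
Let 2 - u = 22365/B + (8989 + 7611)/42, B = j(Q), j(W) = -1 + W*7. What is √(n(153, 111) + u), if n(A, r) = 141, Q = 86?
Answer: I*√46106557602/12621 ≈ 17.013*I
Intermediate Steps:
j(W) = -1 + 7*W
B = 601 (B = -1 + 7*86 = -1 + 602 = 601)
u = -5432723/12621 (u = 2 - (22365/601 + (8989 + 7611)/42) = 2 - (22365*(1/601) + 16600*(1/42)) = 2 - (22365/601 + 8300/21) = 2 - 1*5457965/12621 = 2 - 5457965/12621 = -5432723/12621 ≈ -430.45)
√(n(153, 111) + u) = √(141 - 5432723/12621) = √(-3653162/12621) = I*√46106557602/12621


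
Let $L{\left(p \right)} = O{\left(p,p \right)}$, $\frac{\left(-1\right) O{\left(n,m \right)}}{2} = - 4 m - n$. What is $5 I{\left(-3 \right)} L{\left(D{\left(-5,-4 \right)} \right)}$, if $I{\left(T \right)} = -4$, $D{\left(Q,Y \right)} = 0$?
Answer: $0$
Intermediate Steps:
$O{\left(n,m \right)} = 2 n + 8 m$ ($O{\left(n,m \right)} = - 2 \left(- 4 m - n\right) = - 2 \left(- n - 4 m\right) = 2 n + 8 m$)
$L{\left(p \right)} = 10 p$ ($L{\left(p \right)} = 2 p + 8 p = 10 p$)
$5 I{\left(-3 \right)} L{\left(D{\left(-5,-4 \right)} \right)} = 5 \left(-4\right) 10 \cdot 0 = \left(-20\right) 0 = 0$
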